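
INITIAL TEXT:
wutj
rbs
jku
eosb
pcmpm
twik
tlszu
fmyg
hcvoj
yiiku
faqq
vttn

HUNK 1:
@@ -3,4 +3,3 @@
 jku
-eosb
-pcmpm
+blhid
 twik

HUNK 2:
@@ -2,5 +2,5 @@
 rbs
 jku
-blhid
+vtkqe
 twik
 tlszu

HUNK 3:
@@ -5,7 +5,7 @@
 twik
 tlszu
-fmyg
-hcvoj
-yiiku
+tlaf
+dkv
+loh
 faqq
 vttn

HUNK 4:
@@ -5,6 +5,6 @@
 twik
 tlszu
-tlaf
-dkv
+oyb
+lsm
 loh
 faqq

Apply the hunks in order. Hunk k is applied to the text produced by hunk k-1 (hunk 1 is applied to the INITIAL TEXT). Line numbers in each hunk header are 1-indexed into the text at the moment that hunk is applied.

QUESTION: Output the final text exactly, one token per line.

Answer: wutj
rbs
jku
vtkqe
twik
tlszu
oyb
lsm
loh
faqq
vttn

Derivation:
Hunk 1: at line 3 remove [eosb,pcmpm] add [blhid] -> 11 lines: wutj rbs jku blhid twik tlszu fmyg hcvoj yiiku faqq vttn
Hunk 2: at line 2 remove [blhid] add [vtkqe] -> 11 lines: wutj rbs jku vtkqe twik tlszu fmyg hcvoj yiiku faqq vttn
Hunk 3: at line 5 remove [fmyg,hcvoj,yiiku] add [tlaf,dkv,loh] -> 11 lines: wutj rbs jku vtkqe twik tlszu tlaf dkv loh faqq vttn
Hunk 4: at line 5 remove [tlaf,dkv] add [oyb,lsm] -> 11 lines: wutj rbs jku vtkqe twik tlszu oyb lsm loh faqq vttn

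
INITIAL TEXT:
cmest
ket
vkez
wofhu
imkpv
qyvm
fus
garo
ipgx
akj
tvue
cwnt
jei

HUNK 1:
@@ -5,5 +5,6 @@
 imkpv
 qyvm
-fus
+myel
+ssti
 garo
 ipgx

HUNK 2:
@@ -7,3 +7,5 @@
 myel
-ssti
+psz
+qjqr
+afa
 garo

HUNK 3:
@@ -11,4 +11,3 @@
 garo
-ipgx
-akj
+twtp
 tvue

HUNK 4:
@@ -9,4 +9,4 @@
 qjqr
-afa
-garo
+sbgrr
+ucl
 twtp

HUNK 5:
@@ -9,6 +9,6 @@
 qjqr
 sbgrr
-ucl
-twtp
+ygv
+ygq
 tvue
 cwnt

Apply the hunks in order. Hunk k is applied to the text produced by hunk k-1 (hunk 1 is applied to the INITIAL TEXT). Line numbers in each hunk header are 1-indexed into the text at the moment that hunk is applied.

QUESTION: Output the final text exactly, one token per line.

Answer: cmest
ket
vkez
wofhu
imkpv
qyvm
myel
psz
qjqr
sbgrr
ygv
ygq
tvue
cwnt
jei

Derivation:
Hunk 1: at line 5 remove [fus] add [myel,ssti] -> 14 lines: cmest ket vkez wofhu imkpv qyvm myel ssti garo ipgx akj tvue cwnt jei
Hunk 2: at line 7 remove [ssti] add [psz,qjqr,afa] -> 16 lines: cmest ket vkez wofhu imkpv qyvm myel psz qjqr afa garo ipgx akj tvue cwnt jei
Hunk 3: at line 11 remove [ipgx,akj] add [twtp] -> 15 lines: cmest ket vkez wofhu imkpv qyvm myel psz qjqr afa garo twtp tvue cwnt jei
Hunk 4: at line 9 remove [afa,garo] add [sbgrr,ucl] -> 15 lines: cmest ket vkez wofhu imkpv qyvm myel psz qjqr sbgrr ucl twtp tvue cwnt jei
Hunk 5: at line 9 remove [ucl,twtp] add [ygv,ygq] -> 15 lines: cmest ket vkez wofhu imkpv qyvm myel psz qjqr sbgrr ygv ygq tvue cwnt jei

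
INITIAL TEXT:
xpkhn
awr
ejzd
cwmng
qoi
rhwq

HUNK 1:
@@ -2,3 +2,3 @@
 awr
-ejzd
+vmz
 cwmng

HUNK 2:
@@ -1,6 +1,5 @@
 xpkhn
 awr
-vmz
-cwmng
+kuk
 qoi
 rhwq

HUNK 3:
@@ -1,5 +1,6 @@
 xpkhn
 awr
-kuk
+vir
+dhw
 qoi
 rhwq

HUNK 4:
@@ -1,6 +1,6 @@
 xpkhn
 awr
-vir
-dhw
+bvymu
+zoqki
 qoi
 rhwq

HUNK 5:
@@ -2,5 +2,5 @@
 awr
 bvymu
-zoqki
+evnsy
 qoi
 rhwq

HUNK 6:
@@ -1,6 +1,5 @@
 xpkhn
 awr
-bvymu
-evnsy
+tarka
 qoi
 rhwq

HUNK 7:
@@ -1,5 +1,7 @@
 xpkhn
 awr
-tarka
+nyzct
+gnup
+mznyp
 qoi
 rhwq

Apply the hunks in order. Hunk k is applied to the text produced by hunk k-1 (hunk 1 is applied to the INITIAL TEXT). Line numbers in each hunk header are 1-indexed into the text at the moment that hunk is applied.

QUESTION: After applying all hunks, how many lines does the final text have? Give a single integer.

Answer: 7

Derivation:
Hunk 1: at line 2 remove [ejzd] add [vmz] -> 6 lines: xpkhn awr vmz cwmng qoi rhwq
Hunk 2: at line 1 remove [vmz,cwmng] add [kuk] -> 5 lines: xpkhn awr kuk qoi rhwq
Hunk 3: at line 1 remove [kuk] add [vir,dhw] -> 6 lines: xpkhn awr vir dhw qoi rhwq
Hunk 4: at line 1 remove [vir,dhw] add [bvymu,zoqki] -> 6 lines: xpkhn awr bvymu zoqki qoi rhwq
Hunk 5: at line 2 remove [zoqki] add [evnsy] -> 6 lines: xpkhn awr bvymu evnsy qoi rhwq
Hunk 6: at line 1 remove [bvymu,evnsy] add [tarka] -> 5 lines: xpkhn awr tarka qoi rhwq
Hunk 7: at line 1 remove [tarka] add [nyzct,gnup,mznyp] -> 7 lines: xpkhn awr nyzct gnup mznyp qoi rhwq
Final line count: 7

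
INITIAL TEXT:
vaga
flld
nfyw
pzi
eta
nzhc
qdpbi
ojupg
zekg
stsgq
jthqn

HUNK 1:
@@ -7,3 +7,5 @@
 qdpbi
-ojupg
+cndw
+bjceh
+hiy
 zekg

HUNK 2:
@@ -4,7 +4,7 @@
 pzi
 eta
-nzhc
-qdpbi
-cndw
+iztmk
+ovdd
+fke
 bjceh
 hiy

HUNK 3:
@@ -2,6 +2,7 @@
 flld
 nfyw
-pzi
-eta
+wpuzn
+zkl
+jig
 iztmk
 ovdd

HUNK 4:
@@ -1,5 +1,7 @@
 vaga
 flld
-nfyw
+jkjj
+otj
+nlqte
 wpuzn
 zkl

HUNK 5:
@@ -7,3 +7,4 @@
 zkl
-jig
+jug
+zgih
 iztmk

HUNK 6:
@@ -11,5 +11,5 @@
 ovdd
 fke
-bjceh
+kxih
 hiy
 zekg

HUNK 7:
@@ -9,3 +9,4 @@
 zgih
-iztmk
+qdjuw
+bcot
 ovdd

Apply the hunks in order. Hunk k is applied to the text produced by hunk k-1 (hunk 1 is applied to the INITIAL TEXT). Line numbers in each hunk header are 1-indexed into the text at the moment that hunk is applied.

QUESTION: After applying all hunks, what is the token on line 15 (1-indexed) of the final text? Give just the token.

Answer: hiy

Derivation:
Hunk 1: at line 7 remove [ojupg] add [cndw,bjceh,hiy] -> 13 lines: vaga flld nfyw pzi eta nzhc qdpbi cndw bjceh hiy zekg stsgq jthqn
Hunk 2: at line 4 remove [nzhc,qdpbi,cndw] add [iztmk,ovdd,fke] -> 13 lines: vaga flld nfyw pzi eta iztmk ovdd fke bjceh hiy zekg stsgq jthqn
Hunk 3: at line 2 remove [pzi,eta] add [wpuzn,zkl,jig] -> 14 lines: vaga flld nfyw wpuzn zkl jig iztmk ovdd fke bjceh hiy zekg stsgq jthqn
Hunk 4: at line 1 remove [nfyw] add [jkjj,otj,nlqte] -> 16 lines: vaga flld jkjj otj nlqte wpuzn zkl jig iztmk ovdd fke bjceh hiy zekg stsgq jthqn
Hunk 5: at line 7 remove [jig] add [jug,zgih] -> 17 lines: vaga flld jkjj otj nlqte wpuzn zkl jug zgih iztmk ovdd fke bjceh hiy zekg stsgq jthqn
Hunk 6: at line 11 remove [bjceh] add [kxih] -> 17 lines: vaga flld jkjj otj nlqte wpuzn zkl jug zgih iztmk ovdd fke kxih hiy zekg stsgq jthqn
Hunk 7: at line 9 remove [iztmk] add [qdjuw,bcot] -> 18 lines: vaga flld jkjj otj nlqte wpuzn zkl jug zgih qdjuw bcot ovdd fke kxih hiy zekg stsgq jthqn
Final line 15: hiy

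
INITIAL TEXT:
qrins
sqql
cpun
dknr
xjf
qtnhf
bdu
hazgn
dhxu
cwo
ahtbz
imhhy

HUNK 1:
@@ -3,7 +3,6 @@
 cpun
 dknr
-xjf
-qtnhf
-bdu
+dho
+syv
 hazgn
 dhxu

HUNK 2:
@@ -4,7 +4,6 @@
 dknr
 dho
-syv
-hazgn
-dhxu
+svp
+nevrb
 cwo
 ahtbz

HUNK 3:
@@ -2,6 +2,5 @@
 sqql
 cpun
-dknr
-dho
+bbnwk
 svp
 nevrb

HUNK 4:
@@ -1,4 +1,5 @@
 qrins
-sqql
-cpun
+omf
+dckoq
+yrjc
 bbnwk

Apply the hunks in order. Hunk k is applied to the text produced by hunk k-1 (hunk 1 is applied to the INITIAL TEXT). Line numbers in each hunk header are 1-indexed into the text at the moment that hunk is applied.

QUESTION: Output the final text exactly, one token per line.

Answer: qrins
omf
dckoq
yrjc
bbnwk
svp
nevrb
cwo
ahtbz
imhhy

Derivation:
Hunk 1: at line 3 remove [xjf,qtnhf,bdu] add [dho,syv] -> 11 lines: qrins sqql cpun dknr dho syv hazgn dhxu cwo ahtbz imhhy
Hunk 2: at line 4 remove [syv,hazgn,dhxu] add [svp,nevrb] -> 10 lines: qrins sqql cpun dknr dho svp nevrb cwo ahtbz imhhy
Hunk 3: at line 2 remove [dknr,dho] add [bbnwk] -> 9 lines: qrins sqql cpun bbnwk svp nevrb cwo ahtbz imhhy
Hunk 4: at line 1 remove [sqql,cpun] add [omf,dckoq,yrjc] -> 10 lines: qrins omf dckoq yrjc bbnwk svp nevrb cwo ahtbz imhhy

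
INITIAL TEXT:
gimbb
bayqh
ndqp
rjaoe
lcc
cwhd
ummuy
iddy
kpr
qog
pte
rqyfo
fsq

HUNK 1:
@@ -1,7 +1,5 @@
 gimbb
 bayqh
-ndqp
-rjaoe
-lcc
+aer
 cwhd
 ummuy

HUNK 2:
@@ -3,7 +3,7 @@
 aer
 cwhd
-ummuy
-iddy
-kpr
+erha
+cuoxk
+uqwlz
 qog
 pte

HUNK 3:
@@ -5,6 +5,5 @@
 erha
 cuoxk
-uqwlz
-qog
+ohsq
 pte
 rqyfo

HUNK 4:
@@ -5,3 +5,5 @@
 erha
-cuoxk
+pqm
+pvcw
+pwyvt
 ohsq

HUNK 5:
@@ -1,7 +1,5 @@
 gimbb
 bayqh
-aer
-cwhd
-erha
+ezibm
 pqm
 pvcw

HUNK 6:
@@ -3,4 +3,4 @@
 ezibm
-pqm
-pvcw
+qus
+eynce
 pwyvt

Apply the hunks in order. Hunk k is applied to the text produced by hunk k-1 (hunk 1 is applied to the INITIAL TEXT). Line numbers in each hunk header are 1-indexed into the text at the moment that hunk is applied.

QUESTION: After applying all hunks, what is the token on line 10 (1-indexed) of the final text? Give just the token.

Answer: fsq

Derivation:
Hunk 1: at line 1 remove [ndqp,rjaoe,lcc] add [aer] -> 11 lines: gimbb bayqh aer cwhd ummuy iddy kpr qog pte rqyfo fsq
Hunk 2: at line 3 remove [ummuy,iddy,kpr] add [erha,cuoxk,uqwlz] -> 11 lines: gimbb bayqh aer cwhd erha cuoxk uqwlz qog pte rqyfo fsq
Hunk 3: at line 5 remove [uqwlz,qog] add [ohsq] -> 10 lines: gimbb bayqh aer cwhd erha cuoxk ohsq pte rqyfo fsq
Hunk 4: at line 5 remove [cuoxk] add [pqm,pvcw,pwyvt] -> 12 lines: gimbb bayqh aer cwhd erha pqm pvcw pwyvt ohsq pte rqyfo fsq
Hunk 5: at line 1 remove [aer,cwhd,erha] add [ezibm] -> 10 lines: gimbb bayqh ezibm pqm pvcw pwyvt ohsq pte rqyfo fsq
Hunk 6: at line 3 remove [pqm,pvcw] add [qus,eynce] -> 10 lines: gimbb bayqh ezibm qus eynce pwyvt ohsq pte rqyfo fsq
Final line 10: fsq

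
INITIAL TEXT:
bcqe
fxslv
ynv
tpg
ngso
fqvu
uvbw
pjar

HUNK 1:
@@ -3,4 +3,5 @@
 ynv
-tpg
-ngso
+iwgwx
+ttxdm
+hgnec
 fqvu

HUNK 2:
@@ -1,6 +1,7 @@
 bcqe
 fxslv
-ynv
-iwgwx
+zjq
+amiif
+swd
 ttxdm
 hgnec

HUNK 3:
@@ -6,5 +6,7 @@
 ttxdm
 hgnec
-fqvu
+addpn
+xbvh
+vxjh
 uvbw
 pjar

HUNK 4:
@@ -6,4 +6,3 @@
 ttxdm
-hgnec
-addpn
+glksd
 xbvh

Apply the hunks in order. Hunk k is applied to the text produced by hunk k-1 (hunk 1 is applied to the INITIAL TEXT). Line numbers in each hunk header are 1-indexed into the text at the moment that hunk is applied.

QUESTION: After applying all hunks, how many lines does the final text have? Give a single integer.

Hunk 1: at line 3 remove [tpg,ngso] add [iwgwx,ttxdm,hgnec] -> 9 lines: bcqe fxslv ynv iwgwx ttxdm hgnec fqvu uvbw pjar
Hunk 2: at line 1 remove [ynv,iwgwx] add [zjq,amiif,swd] -> 10 lines: bcqe fxslv zjq amiif swd ttxdm hgnec fqvu uvbw pjar
Hunk 3: at line 6 remove [fqvu] add [addpn,xbvh,vxjh] -> 12 lines: bcqe fxslv zjq amiif swd ttxdm hgnec addpn xbvh vxjh uvbw pjar
Hunk 4: at line 6 remove [hgnec,addpn] add [glksd] -> 11 lines: bcqe fxslv zjq amiif swd ttxdm glksd xbvh vxjh uvbw pjar
Final line count: 11

Answer: 11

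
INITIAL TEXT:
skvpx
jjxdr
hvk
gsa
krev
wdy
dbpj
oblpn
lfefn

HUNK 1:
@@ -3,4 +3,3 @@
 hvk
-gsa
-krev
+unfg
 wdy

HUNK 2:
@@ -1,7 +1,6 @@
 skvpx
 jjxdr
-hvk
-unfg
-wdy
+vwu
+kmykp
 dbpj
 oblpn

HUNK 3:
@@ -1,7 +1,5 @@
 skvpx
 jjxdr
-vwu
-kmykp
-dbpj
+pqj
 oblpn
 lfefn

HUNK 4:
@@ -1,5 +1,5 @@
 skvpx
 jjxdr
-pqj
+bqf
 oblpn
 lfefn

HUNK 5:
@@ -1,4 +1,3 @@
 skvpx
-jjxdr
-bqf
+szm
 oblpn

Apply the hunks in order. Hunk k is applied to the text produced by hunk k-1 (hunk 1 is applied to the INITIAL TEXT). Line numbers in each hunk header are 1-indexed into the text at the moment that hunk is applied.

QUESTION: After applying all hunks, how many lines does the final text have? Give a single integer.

Hunk 1: at line 3 remove [gsa,krev] add [unfg] -> 8 lines: skvpx jjxdr hvk unfg wdy dbpj oblpn lfefn
Hunk 2: at line 1 remove [hvk,unfg,wdy] add [vwu,kmykp] -> 7 lines: skvpx jjxdr vwu kmykp dbpj oblpn lfefn
Hunk 3: at line 1 remove [vwu,kmykp,dbpj] add [pqj] -> 5 lines: skvpx jjxdr pqj oblpn lfefn
Hunk 4: at line 1 remove [pqj] add [bqf] -> 5 lines: skvpx jjxdr bqf oblpn lfefn
Hunk 5: at line 1 remove [jjxdr,bqf] add [szm] -> 4 lines: skvpx szm oblpn lfefn
Final line count: 4

Answer: 4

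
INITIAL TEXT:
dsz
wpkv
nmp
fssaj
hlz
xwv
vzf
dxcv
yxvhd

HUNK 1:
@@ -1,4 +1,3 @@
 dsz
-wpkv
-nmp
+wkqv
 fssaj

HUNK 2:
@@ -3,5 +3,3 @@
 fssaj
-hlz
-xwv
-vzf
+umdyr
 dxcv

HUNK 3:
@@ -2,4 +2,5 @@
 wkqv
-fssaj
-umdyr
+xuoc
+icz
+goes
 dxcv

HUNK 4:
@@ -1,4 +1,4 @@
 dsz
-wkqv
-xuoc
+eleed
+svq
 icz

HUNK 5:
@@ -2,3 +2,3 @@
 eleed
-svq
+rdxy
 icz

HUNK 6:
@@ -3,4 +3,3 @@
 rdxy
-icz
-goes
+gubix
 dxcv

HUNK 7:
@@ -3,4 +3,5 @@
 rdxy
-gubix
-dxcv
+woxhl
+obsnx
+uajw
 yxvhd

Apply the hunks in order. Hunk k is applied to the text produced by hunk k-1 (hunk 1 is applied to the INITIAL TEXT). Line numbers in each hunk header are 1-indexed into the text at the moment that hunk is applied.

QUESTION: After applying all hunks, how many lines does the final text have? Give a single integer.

Answer: 7

Derivation:
Hunk 1: at line 1 remove [wpkv,nmp] add [wkqv] -> 8 lines: dsz wkqv fssaj hlz xwv vzf dxcv yxvhd
Hunk 2: at line 3 remove [hlz,xwv,vzf] add [umdyr] -> 6 lines: dsz wkqv fssaj umdyr dxcv yxvhd
Hunk 3: at line 2 remove [fssaj,umdyr] add [xuoc,icz,goes] -> 7 lines: dsz wkqv xuoc icz goes dxcv yxvhd
Hunk 4: at line 1 remove [wkqv,xuoc] add [eleed,svq] -> 7 lines: dsz eleed svq icz goes dxcv yxvhd
Hunk 5: at line 2 remove [svq] add [rdxy] -> 7 lines: dsz eleed rdxy icz goes dxcv yxvhd
Hunk 6: at line 3 remove [icz,goes] add [gubix] -> 6 lines: dsz eleed rdxy gubix dxcv yxvhd
Hunk 7: at line 3 remove [gubix,dxcv] add [woxhl,obsnx,uajw] -> 7 lines: dsz eleed rdxy woxhl obsnx uajw yxvhd
Final line count: 7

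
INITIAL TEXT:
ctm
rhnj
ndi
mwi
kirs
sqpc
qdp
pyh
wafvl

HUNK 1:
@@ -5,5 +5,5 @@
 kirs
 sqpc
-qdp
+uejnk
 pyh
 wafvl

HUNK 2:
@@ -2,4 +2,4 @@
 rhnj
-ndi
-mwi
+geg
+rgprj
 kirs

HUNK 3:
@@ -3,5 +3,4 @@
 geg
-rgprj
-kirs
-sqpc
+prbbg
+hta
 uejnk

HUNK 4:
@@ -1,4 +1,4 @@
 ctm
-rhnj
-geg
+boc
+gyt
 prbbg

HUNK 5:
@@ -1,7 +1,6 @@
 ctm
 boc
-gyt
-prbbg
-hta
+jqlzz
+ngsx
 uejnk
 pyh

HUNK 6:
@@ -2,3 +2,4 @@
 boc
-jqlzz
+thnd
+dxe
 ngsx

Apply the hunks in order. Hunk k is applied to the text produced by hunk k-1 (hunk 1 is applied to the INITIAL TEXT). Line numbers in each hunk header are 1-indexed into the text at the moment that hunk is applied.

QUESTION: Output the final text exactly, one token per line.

Answer: ctm
boc
thnd
dxe
ngsx
uejnk
pyh
wafvl

Derivation:
Hunk 1: at line 5 remove [qdp] add [uejnk] -> 9 lines: ctm rhnj ndi mwi kirs sqpc uejnk pyh wafvl
Hunk 2: at line 2 remove [ndi,mwi] add [geg,rgprj] -> 9 lines: ctm rhnj geg rgprj kirs sqpc uejnk pyh wafvl
Hunk 3: at line 3 remove [rgprj,kirs,sqpc] add [prbbg,hta] -> 8 lines: ctm rhnj geg prbbg hta uejnk pyh wafvl
Hunk 4: at line 1 remove [rhnj,geg] add [boc,gyt] -> 8 lines: ctm boc gyt prbbg hta uejnk pyh wafvl
Hunk 5: at line 1 remove [gyt,prbbg,hta] add [jqlzz,ngsx] -> 7 lines: ctm boc jqlzz ngsx uejnk pyh wafvl
Hunk 6: at line 2 remove [jqlzz] add [thnd,dxe] -> 8 lines: ctm boc thnd dxe ngsx uejnk pyh wafvl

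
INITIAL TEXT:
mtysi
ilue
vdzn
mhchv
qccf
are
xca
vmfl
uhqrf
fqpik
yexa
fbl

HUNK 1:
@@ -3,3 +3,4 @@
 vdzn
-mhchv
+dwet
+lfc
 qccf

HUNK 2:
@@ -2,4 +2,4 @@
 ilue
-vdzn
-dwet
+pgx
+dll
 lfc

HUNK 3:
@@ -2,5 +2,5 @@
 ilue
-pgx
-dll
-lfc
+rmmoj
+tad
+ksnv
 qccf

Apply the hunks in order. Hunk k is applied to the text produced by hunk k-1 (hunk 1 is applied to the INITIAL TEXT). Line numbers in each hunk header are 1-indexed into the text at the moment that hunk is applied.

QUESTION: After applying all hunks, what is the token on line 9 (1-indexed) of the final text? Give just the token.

Answer: vmfl

Derivation:
Hunk 1: at line 3 remove [mhchv] add [dwet,lfc] -> 13 lines: mtysi ilue vdzn dwet lfc qccf are xca vmfl uhqrf fqpik yexa fbl
Hunk 2: at line 2 remove [vdzn,dwet] add [pgx,dll] -> 13 lines: mtysi ilue pgx dll lfc qccf are xca vmfl uhqrf fqpik yexa fbl
Hunk 3: at line 2 remove [pgx,dll,lfc] add [rmmoj,tad,ksnv] -> 13 lines: mtysi ilue rmmoj tad ksnv qccf are xca vmfl uhqrf fqpik yexa fbl
Final line 9: vmfl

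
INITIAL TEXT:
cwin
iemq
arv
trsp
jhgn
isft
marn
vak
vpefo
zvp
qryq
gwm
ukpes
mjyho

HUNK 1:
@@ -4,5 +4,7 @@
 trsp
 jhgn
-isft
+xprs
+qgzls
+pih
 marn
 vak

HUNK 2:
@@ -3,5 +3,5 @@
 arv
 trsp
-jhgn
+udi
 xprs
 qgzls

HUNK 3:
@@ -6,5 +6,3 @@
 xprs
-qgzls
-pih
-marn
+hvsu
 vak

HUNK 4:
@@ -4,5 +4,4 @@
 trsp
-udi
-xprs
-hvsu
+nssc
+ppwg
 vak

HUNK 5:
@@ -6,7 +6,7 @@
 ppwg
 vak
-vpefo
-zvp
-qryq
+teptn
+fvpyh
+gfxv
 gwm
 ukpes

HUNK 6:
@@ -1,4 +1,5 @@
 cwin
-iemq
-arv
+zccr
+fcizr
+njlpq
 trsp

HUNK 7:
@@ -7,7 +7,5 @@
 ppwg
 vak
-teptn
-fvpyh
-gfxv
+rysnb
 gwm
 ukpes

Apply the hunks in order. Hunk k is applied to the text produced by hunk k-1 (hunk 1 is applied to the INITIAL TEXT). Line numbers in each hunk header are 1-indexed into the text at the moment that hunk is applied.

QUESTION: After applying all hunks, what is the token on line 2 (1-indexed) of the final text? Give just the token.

Answer: zccr

Derivation:
Hunk 1: at line 4 remove [isft] add [xprs,qgzls,pih] -> 16 lines: cwin iemq arv trsp jhgn xprs qgzls pih marn vak vpefo zvp qryq gwm ukpes mjyho
Hunk 2: at line 3 remove [jhgn] add [udi] -> 16 lines: cwin iemq arv trsp udi xprs qgzls pih marn vak vpefo zvp qryq gwm ukpes mjyho
Hunk 3: at line 6 remove [qgzls,pih,marn] add [hvsu] -> 14 lines: cwin iemq arv trsp udi xprs hvsu vak vpefo zvp qryq gwm ukpes mjyho
Hunk 4: at line 4 remove [udi,xprs,hvsu] add [nssc,ppwg] -> 13 lines: cwin iemq arv trsp nssc ppwg vak vpefo zvp qryq gwm ukpes mjyho
Hunk 5: at line 6 remove [vpefo,zvp,qryq] add [teptn,fvpyh,gfxv] -> 13 lines: cwin iemq arv trsp nssc ppwg vak teptn fvpyh gfxv gwm ukpes mjyho
Hunk 6: at line 1 remove [iemq,arv] add [zccr,fcizr,njlpq] -> 14 lines: cwin zccr fcizr njlpq trsp nssc ppwg vak teptn fvpyh gfxv gwm ukpes mjyho
Hunk 7: at line 7 remove [teptn,fvpyh,gfxv] add [rysnb] -> 12 lines: cwin zccr fcizr njlpq trsp nssc ppwg vak rysnb gwm ukpes mjyho
Final line 2: zccr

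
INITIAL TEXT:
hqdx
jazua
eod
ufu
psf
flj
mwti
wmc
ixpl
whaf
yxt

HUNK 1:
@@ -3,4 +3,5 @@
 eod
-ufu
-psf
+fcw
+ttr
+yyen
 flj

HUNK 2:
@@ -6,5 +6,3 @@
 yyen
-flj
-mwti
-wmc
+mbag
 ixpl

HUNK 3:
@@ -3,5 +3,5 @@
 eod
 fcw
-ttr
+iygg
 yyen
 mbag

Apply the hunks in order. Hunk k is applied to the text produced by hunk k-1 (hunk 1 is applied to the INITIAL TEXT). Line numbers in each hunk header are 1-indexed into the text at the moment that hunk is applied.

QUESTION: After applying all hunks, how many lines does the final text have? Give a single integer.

Answer: 10

Derivation:
Hunk 1: at line 3 remove [ufu,psf] add [fcw,ttr,yyen] -> 12 lines: hqdx jazua eod fcw ttr yyen flj mwti wmc ixpl whaf yxt
Hunk 2: at line 6 remove [flj,mwti,wmc] add [mbag] -> 10 lines: hqdx jazua eod fcw ttr yyen mbag ixpl whaf yxt
Hunk 3: at line 3 remove [ttr] add [iygg] -> 10 lines: hqdx jazua eod fcw iygg yyen mbag ixpl whaf yxt
Final line count: 10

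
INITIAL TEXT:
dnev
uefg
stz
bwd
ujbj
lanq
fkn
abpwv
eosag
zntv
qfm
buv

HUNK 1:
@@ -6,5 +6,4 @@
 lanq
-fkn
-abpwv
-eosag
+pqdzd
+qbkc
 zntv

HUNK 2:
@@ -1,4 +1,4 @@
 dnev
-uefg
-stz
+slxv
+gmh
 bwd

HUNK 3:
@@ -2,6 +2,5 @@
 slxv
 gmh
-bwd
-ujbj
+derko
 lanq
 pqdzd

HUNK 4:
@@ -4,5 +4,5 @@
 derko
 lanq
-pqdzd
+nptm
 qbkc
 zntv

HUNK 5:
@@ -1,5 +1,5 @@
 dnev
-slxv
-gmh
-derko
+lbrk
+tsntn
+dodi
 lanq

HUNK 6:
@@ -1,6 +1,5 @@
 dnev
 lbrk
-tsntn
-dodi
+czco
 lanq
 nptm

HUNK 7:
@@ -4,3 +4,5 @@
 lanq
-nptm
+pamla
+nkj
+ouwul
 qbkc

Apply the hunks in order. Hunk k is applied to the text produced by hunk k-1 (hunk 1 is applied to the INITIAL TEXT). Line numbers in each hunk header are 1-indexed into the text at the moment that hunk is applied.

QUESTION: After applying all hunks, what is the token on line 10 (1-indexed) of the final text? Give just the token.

Answer: qfm

Derivation:
Hunk 1: at line 6 remove [fkn,abpwv,eosag] add [pqdzd,qbkc] -> 11 lines: dnev uefg stz bwd ujbj lanq pqdzd qbkc zntv qfm buv
Hunk 2: at line 1 remove [uefg,stz] add [slxv,gmh] -> 11 lines: dnev slxv gmh bwd ujbj lanq pqdzd qbkc zntv qfm buv
Hunk 3: at line 2 remove [bwd,ujbj] add [derko] -> 10 lines: dnev slxv gmh derko lanq pqdzd qbkc zntv qfm buv
Hunk 4: at line 4 remove [pqdzd] add [nptm] -> 10 lines: dnev slxv gmh derko lanq nptm qbkc zntv qfm buv
Hunk 5: at line 1 remove [slxv,gmh,derko] add [lbrk,tsntn,dodi] -> 10 lines: dnev lbrk tsntn dodi lanq nptm qbkc zntv qfm buv
Hunk 6: at line 1 remove [tsntn,dodi] add [czco] -> 9 lines: dnev lbrk czco lanq nptm qbkc zntv qfm buv
Hunk 7: at line 4 remove [nptm] add [pamla,nkj,ouwul] -> 11 lines: dnev lbrk czco lanq pamla nkj ouwul qbkc zntv qfm buv
Final line 10: qfm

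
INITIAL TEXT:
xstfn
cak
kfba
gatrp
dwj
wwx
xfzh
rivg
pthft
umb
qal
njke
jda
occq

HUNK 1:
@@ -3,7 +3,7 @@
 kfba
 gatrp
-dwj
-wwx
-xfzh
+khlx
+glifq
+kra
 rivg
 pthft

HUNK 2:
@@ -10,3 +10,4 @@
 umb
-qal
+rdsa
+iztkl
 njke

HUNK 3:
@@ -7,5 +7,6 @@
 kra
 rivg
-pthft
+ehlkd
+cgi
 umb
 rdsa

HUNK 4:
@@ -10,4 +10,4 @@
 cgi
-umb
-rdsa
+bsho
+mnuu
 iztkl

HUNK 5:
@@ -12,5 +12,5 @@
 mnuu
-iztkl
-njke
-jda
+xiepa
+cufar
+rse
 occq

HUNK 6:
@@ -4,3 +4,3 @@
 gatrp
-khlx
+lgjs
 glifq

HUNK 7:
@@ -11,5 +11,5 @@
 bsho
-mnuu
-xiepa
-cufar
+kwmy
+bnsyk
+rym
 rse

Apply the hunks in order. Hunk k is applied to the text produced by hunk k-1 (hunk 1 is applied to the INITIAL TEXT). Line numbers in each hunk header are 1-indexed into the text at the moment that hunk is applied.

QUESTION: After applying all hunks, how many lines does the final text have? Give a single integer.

Hunk 1: at line 3 remove [dwj,wwx,xfzh] add [khlx,glifq,kra] -> 14 lines: xstfn cak kfba gatrp khlx glifq kra rivg pthft umb qal njke jda occq
Hunk 2: at line 10 remove [qal] add [rdsa,iztkl] -> 15 lines: xstfn cak kfba gatrp khlx glifq kra rivg pthft umb rdsa iztkl njke jda occq
Hunk 3: at line 7 remove [pthft] add [ehlkd,cgi] -> 16 lines: xstfn cak kfba gatrp khlx glifq kra rivg ehlkd cgi umb rdsa iztkl njke jda occq
Hunk 4: at line 10 remove [umb,rdsa] add [bsho,mnuu] -> 16 lines: xstfn cak kfba gatrp khlx glifq kra rivg ehlkd cgi bsho mnuu iztkl njke jda occq
Hunk 5: at line 12 remove [iztkl,njke,jda] add [xiepa,cufar,rse] -> 16 lines: xstfn cak kfba gatrp khlx glifq kra rivg ehlkd cgi bsho mnuu xiepa cufar rse occq
Hunk 6: at line 4 remove [khlx] add [lgjs] -> 16 lines: xstfn cak kfba gatrp lgjs glifq kra rivg ehlkd cgi bsho mnuu xiepa cufar rse occq
Hunk 7: at line 11 remove [mnuu,xiepa,cufar] add [kwmy,bnsyk,rym] -> 16 lines: xstfn cak kfba gatrp lgjs glifq kra rivg ehlkd cgi bsho kwmy bnsyk rym rse occq
Final line count: 16

Answer: 16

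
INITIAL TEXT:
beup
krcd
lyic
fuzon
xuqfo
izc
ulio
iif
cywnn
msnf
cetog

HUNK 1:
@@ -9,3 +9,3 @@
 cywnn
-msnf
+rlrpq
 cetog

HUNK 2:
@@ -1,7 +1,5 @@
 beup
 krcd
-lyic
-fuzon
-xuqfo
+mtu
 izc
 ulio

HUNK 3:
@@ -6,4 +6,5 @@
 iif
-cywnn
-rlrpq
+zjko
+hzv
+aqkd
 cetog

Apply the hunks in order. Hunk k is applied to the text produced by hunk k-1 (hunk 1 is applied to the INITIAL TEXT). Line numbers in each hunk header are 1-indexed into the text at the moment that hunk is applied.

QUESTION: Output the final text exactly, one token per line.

Hunk 1: at line 9 remove [msnf] add [rlrpq] -> 11 lines: beup krcd lyic fuzon xuqfo izc ulio iif cywnn rlrpq cetog
Hunk 2: at line 1 remove [lyic,fuzon,xuqfo] add [mtu] -> 9 lines: beup krcd mtu izc ulio iif cywnn rlrpq cetog
Hunk 3: at line 6 remove [cywnn,rlrpq] add [zjko,hzv,aqkd] -> 10 lines: beup krcd mtu izc ulio iif zjko hzv aqkd cetog

Answer: beup
krcd
mtu
izc
ulio
iif
zjko
hzv
aqkd
cetog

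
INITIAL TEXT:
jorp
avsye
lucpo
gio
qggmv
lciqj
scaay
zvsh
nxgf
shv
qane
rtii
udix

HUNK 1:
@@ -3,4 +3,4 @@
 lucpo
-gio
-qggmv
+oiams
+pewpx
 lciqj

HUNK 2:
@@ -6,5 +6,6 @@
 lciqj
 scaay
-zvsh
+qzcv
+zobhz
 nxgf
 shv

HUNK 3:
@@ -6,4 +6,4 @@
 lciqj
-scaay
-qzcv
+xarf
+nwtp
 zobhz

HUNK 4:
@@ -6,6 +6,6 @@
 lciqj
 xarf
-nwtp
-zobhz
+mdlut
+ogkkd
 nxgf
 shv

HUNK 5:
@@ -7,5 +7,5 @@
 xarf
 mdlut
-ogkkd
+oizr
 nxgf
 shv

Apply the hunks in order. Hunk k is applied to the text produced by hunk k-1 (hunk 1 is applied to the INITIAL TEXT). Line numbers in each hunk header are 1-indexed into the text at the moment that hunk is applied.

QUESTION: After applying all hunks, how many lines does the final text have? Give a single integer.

Hunk 1: at line 3 remove [gio,qggmv] add [oiams,pewpx] -> 13 lines: jorp avsye lucpo oiams pewpx lciqj scaay zvsh nxgf shv qane rtii udix
Hunk 2: at line 6 remove [zvsh] add [qzcv,zobhz] -> 14 lines: jorp avsye lucpo oiams pewpx lciqj scaay qzcv zobhz nxgf shv qane rtii udix
Hunk 3: at line 6 remove [scaay,qzcv] add [xarf,nwtp] -> 14 lines: jorp avsye lucpo oiams pewpx lciqj xarf nwtp zobhz nxgf shv qane rtii udix
Hunk 4: at line 6 remove [nwtp,zobhz] add [mdlut,ogkkd] -> 14 lines: jorp avsye lucpo oiams pewpx lciqj xarf mdlut ogkkd nxgf shv qane rtii udix
Hunk 5: at line 7 remove [ogkkd] add [oizr] -> 14 lines: jorp avsye lucpo oiams pewpx lciqj xarf mdlut oizr nxgf shv qane rtii udix
Final line count: 14

Answer: 14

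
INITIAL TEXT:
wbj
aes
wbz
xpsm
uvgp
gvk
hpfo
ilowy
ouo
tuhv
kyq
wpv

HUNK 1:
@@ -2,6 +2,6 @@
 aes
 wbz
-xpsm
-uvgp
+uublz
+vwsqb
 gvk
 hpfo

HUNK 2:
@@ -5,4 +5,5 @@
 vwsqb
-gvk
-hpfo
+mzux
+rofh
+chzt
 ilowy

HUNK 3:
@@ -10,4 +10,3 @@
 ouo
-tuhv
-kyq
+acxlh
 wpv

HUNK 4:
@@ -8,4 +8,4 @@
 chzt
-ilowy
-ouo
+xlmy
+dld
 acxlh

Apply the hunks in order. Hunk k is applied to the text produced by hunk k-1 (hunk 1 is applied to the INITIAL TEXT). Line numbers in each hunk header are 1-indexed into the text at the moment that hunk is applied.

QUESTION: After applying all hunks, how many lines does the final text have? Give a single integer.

Hunk 1: at line 2 remove [xpsm,uvgp] add [uublz,vwsqb] -> 12 lines: wbj aes wbz uublz vwsqb gvk hpfo ilowy ouo tuhv kyq wpv
Hunk 2: at line 5 remove [gvk,hpfo] add [mzux,rofh,chzt] -> 13 lines: wbj aes wbz uublz vwsqb mzux rofh chzt ilowy ouo tuhv kyq wpv
Hunk 3: at line 10 remove [tuhv,kyq] add [acxlh] -> 12 lines: wbj aes wbz uublz vwsqb mzux rofh chzt ilowy ouo acxlh wpv
Hunk 4: at line 8 remove [ilowy,ouo] add [xlmy,dld] -> 12 lines: wbj aes wbz uublz vwsqb mzux rofh chzt xlmy dld acxlh wpv
Final line count: 12

Answer: 12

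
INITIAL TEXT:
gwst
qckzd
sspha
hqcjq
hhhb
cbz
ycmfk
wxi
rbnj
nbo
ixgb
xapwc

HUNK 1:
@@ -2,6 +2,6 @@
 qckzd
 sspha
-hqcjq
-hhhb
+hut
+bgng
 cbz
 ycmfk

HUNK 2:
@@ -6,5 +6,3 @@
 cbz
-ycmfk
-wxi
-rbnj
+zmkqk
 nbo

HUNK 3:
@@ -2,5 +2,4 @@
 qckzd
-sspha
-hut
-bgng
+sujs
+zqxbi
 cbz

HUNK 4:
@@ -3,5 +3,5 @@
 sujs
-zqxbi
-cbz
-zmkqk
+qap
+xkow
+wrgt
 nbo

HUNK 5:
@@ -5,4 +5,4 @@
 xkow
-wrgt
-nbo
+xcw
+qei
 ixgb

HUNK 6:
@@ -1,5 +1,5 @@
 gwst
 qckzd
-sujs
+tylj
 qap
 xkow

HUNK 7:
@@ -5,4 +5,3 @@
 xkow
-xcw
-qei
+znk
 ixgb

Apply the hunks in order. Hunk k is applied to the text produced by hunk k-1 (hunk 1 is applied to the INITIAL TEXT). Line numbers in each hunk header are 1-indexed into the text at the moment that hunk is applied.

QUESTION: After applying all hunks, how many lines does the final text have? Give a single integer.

Answer: 8

Derivation:
Hunk 1: at line 2 remove [hqcjq,hhhb] add [hut,bgng] -> 12 lines: gwst qckzd sspha hut bgng cbz ycmfk wxi rbnj nbo ixgb xapwc
Hunk 2: at line 6 remove [ycmfk,wxi,rbnj] add [zmkqk] -> 10 lines: gwst qckzd sspha hut bgng cbz zmkqk nbo ixgb xapwc
Hunk 3: at line 2 remove [sspha,hut,bgng] add [sujs,zqxbi] -> 9 lines: gwst qckzd sujs zqxbi cbz zmkqk nbo ixgb xapwc
Hunk 4: at line 3 remove [zqxbi,cbz,zmkqk] add [qap,xkow,wrgt] -> 9 lines: gwst qckzd sujs qap xkow wrgt nbo ixgb xapwc
Hunk 5: at line 5 remove [wrgt,nbo] add [xcw,qei] -> 9 lines: gwst qckzd sujs qap xkow xcw qei ixgb xapwc
Hunk 6: at line 1 remove [sujs] add [tylj] -> 9 lines: gwst qckzd tylj qap xkow xcw qei ixgb xapwc
Hunk 7: at line 5 remove [xcw,qei] add [znk] -> 8 lines: gwst qckzd tylj qap xkow znk ixgb xapwc
Final line count: 8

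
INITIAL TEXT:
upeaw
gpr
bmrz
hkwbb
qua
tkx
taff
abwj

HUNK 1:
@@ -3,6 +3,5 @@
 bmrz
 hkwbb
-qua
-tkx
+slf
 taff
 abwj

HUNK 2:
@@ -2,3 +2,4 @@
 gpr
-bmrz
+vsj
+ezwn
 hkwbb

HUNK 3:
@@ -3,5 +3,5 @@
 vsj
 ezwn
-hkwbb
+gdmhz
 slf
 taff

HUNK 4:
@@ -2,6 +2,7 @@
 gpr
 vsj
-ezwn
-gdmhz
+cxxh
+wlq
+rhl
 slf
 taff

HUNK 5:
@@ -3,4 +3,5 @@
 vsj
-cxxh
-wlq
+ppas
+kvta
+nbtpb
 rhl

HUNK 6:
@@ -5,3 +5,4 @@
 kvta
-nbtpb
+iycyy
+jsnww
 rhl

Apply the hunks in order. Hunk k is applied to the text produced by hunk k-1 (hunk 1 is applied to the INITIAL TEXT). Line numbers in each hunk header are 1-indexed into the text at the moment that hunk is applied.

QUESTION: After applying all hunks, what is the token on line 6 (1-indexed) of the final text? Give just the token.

Hunk 1: at line 3 remove [qua,tkx] add [slf] -> 7 lines: upeaw gpr bmrz hkwbb slf taff abwj
Hunk 2: at line 2 remove [bmrz] add [vsj,ezwn] -> 8 lines: upeaw gpr vsj ezwn hkwbb slf taff abwj
Hunk 3: at line 3 remove [hkwbb] add [gdmhz] -> 8 lines: upeaw gpr vsj ezwn gdmhz slf taff abwj
Hunk 4: at line 2 remove [ezwn,gdmhz] add [cxxh,wlq,rhl] -> 9 lines: upeaw gpr vsj cxxh wlq rhl slf taff abwj
Hunk 5: at line 3 remove [cxxh,wlq] add [ppas,kvta,nbtpb] -> 10 lines: upeaw gpr vsj ppas kvta nbtpb rhl slf taff abwj
Hunk 6: at line 5 remove [nbtpb] add [iycyy,jsnww] -> 11 lines: upeaw gpr vsj ppas kvta iycyy jsnww rhl slf taff abwj
Final line 6: iycyy

Answer: iycyy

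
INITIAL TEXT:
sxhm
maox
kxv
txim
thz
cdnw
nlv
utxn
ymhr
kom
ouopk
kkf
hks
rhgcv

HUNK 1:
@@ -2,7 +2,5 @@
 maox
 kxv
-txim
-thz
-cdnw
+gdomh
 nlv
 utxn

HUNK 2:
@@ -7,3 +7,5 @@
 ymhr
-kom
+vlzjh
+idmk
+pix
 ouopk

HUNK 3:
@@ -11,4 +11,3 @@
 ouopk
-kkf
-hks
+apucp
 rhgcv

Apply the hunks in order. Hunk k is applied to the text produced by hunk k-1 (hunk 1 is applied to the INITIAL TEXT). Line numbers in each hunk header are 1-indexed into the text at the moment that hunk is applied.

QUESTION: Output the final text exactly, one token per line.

Answer: sxhm
maox
kxv
gdomh
nlv
utxn
ymhr
vlzjh
idmk
pix
ouopk
apucp
rhgcv

Derivation:
Hunk 1: at line 2 remove [txim,thz,cdnw] add [gdomh] -> 12 lines: sxhm maox kxv gdomh nlv utxn ymhr kom ouopk kkf hks rhgcv
Hunk 2: at line 7 remove [kom] add [vlzjh,idmk,pix] -> 14 lines: sxhm maox kxv gdomh nlv utxn ymhr vlzjh idmk pix ouopk kkf hks rhgcv
Hunk 3: at line 11 remove [kkf,hks] add [apucp] -> 13 lines: sxhm maox kxv gdomh nlv utxn ymhr vlzjh idmk pix ouopk apucp rhgcv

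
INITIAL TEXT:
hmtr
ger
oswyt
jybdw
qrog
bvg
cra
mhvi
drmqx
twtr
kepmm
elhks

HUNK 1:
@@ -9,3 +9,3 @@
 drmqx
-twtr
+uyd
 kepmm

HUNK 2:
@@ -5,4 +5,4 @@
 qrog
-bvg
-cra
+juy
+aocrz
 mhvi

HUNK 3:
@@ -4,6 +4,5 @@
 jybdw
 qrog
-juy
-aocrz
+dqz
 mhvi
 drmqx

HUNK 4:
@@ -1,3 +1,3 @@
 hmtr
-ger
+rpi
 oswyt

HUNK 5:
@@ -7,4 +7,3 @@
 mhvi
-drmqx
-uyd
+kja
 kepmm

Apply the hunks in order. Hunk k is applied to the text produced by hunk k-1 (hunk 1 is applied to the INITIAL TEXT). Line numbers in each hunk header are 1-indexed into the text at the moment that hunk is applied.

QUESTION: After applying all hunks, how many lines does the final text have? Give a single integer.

Hunk 1: at line 9 remove [twtr] add [uyd] -> 12 lines: hmtr ger oswyt jybdw qrog bvg cra mhvi drmqx uyd kepmm elhks
Hunk 2: at line 5 remove [bvg,cra] add [juy,aocrz] -> 12 lines: hmtr ger oswyt jybdw qrog juy aocrz mhvi drmqx uyd kepmm elhks
Hunk 3: at line 4 remove [juy,aocrz] add [dqz] -> 11 lines: hmtr ger oswyt jybdw qrog dqz mhvi drmqx uyd kepmm elhks
Hunk 4: at line 1 remove [ger] add [rpi] -> 11 lines: hmtr rpi oswyt jybdw qrog dqz mhvi drmqx uyd kepmm elhks
Hunk 5: at line 7 remove [drmqx,uyd] add [kja] -> 10 lines: hmtr rpi oswyt jybdw qrog dqz mhvi kja kepmm elhks
Final line count: 10

Answer: 10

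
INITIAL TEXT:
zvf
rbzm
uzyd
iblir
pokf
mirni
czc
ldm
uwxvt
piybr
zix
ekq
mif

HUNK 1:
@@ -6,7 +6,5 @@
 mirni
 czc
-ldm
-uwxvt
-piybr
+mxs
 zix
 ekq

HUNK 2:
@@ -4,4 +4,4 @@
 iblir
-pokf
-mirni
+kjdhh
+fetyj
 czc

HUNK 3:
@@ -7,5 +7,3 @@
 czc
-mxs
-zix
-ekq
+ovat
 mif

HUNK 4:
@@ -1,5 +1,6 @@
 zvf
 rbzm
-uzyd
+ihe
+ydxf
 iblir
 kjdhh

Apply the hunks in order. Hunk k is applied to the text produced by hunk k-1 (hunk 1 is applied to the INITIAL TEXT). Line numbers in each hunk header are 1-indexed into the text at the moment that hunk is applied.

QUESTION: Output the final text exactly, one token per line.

Answer: zvf
rbzm
ihe
ydxf
iblir
kjdhh
fetyj
czc
ovat
mif

Derivation:
Hunk 1: at line 6 remove [ldm,uwxvt,piybr] add [mxs] -> 11 lines: zvf rbzm uzyd iblir pokf mirni czc mxs zix ekq mif
Hunk 2: at line 4 remove [pokf,mirni] add [kjdhh,fetyj] -> 11 lines: zvf rbzm uzyd iblir kjdhh fetyj czc mxs zix ekq mif
Hunk 3: at line 7 remove [mxs,zix,ekq] add [ovat] -> 9 lines: zvf rbzm uzyd iblir kjdhh fetyj czc ovat mif
Hunk 4: at line 1 remove [uzyd] add [ihe,ydxf] -> 10 lines: zvf rbzm ihe ydxf iblir kjdhh fetyj czc ovat mif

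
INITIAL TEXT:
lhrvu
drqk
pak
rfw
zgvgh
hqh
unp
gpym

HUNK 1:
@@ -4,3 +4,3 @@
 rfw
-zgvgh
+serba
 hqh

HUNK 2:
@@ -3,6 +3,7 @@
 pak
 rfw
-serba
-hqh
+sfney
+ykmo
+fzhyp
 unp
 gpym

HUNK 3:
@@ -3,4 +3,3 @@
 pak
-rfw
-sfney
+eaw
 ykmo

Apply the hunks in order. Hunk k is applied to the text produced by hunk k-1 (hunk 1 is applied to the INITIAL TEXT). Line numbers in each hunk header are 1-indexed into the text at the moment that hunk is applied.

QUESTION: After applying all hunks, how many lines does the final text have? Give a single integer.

Hunk 1: at line 4 remove [zgvgh] add [serba] -> 8 lines: lhrvu drqk pak rfw serba hqh unp gpym
Hunk 2: at line 3 remove [serba,hqh] add [sfney,ykmo,fzhyp] -> 9 lines: lhrvu drqk pak rfw sfney ykmo fzhyp unp gpym
Hunk 3: at line 3 remove [rfw,sfney] add [eaw] -> 8 lines: lhrvu drqk pak eaw ykmo fzhyp unp gpym
Final line count: 8

Answer: 8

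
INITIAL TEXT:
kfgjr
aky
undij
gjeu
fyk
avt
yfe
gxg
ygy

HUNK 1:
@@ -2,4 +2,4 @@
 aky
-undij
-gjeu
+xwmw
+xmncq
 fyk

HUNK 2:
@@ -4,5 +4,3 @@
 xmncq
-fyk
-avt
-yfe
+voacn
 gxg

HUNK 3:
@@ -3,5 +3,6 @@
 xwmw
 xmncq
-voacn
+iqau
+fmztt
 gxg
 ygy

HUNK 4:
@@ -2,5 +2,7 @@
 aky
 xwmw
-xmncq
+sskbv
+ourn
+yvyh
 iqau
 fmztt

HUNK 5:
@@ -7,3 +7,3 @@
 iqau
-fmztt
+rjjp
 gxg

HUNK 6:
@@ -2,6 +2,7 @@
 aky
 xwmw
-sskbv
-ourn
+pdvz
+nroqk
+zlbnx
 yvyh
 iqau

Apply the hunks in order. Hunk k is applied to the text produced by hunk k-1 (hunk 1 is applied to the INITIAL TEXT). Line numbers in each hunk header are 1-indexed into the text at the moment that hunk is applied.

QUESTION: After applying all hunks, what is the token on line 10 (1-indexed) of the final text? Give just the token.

Answer: gxg

Derivation:
Hunk 1: at line 2 remove [undij,gjeu] add [xwmw,xmncq] -> 9 lines: kfgjr aky xwmw xmncq fyk avt yfe gxg ygy
Hunk 2: at line 4 remove [fyk,avt,yfe] add [voacn] -> 7 lines: kfgjr aky xwmw xmncq voacn gxg ygy
Hunk 3: at line 3 remove [voacn] add [iqau,fmztt] -> 8 lines: kfgjr aky xwmw xmncq iqau fmztt gxg ygy
Hunk 4: at line 2 remove [xmncq] add [sskbv,ourn,yvyh] -> 10 lines: kfgjr aky xwmw sskbv ourn yvyh iqau fmztt gxg ygy
Hunk 5: at line 7 remove [fmztt] add [rjjp] -> 10 lines: kfgjr aky xwmw sskbv ourn yvyh iqau rjjp gxg ygy
Hunk 6: at line 2 remove [sskbv,ourn] add [pdvz,nroqk,zlbnx] -> 11 lines: kfgjr aky xwmw pdvz nroqk zlbnx yvyh iqau rjjp gxg ygy
Final line 10: gxg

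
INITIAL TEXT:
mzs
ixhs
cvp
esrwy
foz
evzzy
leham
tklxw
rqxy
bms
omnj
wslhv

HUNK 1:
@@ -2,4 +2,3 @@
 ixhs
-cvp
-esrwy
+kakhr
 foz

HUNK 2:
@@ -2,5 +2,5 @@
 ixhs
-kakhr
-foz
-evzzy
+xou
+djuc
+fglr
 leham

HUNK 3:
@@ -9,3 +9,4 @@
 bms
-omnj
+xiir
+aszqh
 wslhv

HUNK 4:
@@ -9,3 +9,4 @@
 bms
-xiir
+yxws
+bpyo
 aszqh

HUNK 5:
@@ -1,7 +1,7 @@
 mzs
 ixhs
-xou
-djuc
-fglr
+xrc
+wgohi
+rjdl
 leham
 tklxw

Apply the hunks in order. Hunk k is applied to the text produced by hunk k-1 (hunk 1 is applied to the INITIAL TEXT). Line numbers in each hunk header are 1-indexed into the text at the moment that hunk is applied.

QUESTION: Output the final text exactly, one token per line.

Answer: mzs
ixhs
xrc
wgohi
rjdl
leham
tklxw
rqxy
bms
yxws
bpyo
aszqh
wslhv

Derivation:
Hunk 1: at line 2 remove [cvp,esrwy] add [kakhr] -> 11 lines: mzs ixhs kakhr foz evzzy leham tklxw rqxy bms omnj wslhv
Hunk 2: at line 2 remove [kakhr,foz,evzzy] add [xou,djuc,fglr] -> 11 lines: mzs ixhs xou djuc fglr leham tklxw rqxy bms omnj wslhv
Hunk 3: at line 9 remove [omnj] add [xiir,aszqh] -> 12 lines: mzs ixhs xou djuc fglr leham tklxw rqxy bms xiir aszqh wslhv
Hunk 4: at line 9 remove [xiir] add [yxws,bpyo] -> 13 lines: mzs ixhs xou djuc fglr leham tklxw rqxy bms yxws bpyo aszqh wslhv
Hunk 5: at line 1 remove [xou,djuc,fglr] add [xrc,wgohi,rjdl] -> 13 lines: mzs ixhs xrc wgohi rjdl leham tklxw rqxy bms yxws bpyo aszqh wslhv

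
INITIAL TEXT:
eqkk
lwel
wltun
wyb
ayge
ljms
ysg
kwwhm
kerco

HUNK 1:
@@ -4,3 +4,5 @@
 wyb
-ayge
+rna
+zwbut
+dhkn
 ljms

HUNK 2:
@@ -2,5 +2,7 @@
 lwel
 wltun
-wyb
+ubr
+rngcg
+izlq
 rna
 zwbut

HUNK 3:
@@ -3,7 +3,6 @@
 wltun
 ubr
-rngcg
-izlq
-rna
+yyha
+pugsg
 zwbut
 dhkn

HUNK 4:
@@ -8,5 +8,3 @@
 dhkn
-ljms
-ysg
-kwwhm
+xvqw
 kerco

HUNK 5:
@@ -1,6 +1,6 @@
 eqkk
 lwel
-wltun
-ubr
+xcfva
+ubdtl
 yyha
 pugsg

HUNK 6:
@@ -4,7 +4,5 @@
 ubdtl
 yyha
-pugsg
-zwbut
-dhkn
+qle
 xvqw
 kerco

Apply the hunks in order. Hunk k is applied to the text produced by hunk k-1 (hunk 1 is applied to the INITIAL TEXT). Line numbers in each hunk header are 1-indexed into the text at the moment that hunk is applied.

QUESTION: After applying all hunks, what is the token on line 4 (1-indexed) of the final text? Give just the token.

Hunk 1: at line 4 remove [ayge] add [rna,zwbut,dhkn] -> 11 lines: eqkk lwel wltun wyb rna zwbut dhkn ljms ysg kwwhm kerco
Hunk 2: at line 2 remove [wyb] add [ubr,rngcg,izlq] -> 13 lines: eqkk lwel wltun ubr rngcg izlq rna zwbut dhkn ljms ysg kwwhm kerco
Hunk 3: at line 3 remove [rngcg,izlq,rna] add [yyha,pugsg] -> 12 lines: eqkk lwel wltun ubr yyha pugsg zwbut dhkn ljms ysg kwwhm kerco
Hunk 4: at line 8 remove [ljms,ysg,kwwhm] add [xvqw] -> 10 lines: eqkk lwel wltun ubr yyha pugsg zwbut dhkn xvqw kerco
Hunk 5: at line 1 remove [wltun,ubr] add [xcfva,ubdtl] -> 10 lines: eqkk lwel xcfva ubdtl yyha pugsg zwbut dhkn xvqw kerco
Hunk 6: at line 4 remove [pugsg,zwbut,dhkn] add [qle] -> 8 lines: eqkk lwel xcfva ubdtl yyha qle xvqw kerco
Final line 4: ubdtl

Answer: ubdtl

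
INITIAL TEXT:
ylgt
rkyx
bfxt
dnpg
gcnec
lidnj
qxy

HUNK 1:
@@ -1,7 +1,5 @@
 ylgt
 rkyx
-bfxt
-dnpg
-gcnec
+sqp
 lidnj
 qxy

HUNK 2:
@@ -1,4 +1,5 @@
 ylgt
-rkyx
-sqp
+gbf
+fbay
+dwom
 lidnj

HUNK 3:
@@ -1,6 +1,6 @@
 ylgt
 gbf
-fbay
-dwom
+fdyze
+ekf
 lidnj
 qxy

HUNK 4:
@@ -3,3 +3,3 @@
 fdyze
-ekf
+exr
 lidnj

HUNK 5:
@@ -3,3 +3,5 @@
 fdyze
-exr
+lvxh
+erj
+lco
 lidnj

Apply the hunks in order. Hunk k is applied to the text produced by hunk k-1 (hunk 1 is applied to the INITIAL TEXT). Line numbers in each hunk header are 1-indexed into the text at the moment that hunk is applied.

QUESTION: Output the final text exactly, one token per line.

Hunk 1: at line 1 remove [bfxt,dnpg,gcnec] add [sqp] -> 5 lines: ylgt rkyx sqp lidnj qxy
Hunk 2: at line 1 remove [rkyx,sqp] add [gbf,fbay,dwom] -> 6 lines: ylgt gbf fbay dwom lidnj qxy
Hunk 3: at line 1 remove [fbay,dwom] add [fdyze,ekf] -> 6 lines: ylgt gbf fdyze ekf lidnj qxy
Hunk 4: at line 3 remove [ekf] add [exr] -> 6 lines: ylgt gbf fdyze exr lidnj qxy
Hunk 5: at line 3 remove [exr] add [lvxh,erj,lco] -> 8 lines: ylgt gbf fdyze lvxh erj lco lidnj qxy

Answer: ylgt
gbf
fdyze
lvxh
erj
lco
lidnj
qxy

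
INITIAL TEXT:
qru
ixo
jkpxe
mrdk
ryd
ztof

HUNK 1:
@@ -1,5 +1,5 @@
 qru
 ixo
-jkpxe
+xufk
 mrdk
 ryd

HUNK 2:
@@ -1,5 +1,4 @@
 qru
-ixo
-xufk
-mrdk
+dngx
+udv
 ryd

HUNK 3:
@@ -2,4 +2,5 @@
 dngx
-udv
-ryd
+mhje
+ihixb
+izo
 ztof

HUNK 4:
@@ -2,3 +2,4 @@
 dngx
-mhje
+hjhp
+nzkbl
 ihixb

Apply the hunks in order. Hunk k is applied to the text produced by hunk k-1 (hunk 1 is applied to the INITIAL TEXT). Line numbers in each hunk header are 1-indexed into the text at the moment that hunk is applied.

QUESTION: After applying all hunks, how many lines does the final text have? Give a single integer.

Hunk 1: at line 1 remove [jkpxe] add [xufk] -> 6 lines: qru ixo xufk mrdk ryd ztof
Hunk 2: at line 1 remove [ixo,xufk,mrdk] add [dngx,udv] -> 5 lines: qru dngx udv ryd ztof
Hunk 3: at line 2 remove [udv,ryd] add [mhje,ihixb,izo] -> 6 lines: qru dngx mhje ihixb izo ztof
Hunk 4: at line 2 remove [mhje] add [hjhp,nzkbl] -> 7 lines: qru dngx hjhp nzkbl ihixb izo ztof
Final line count: 7

Answer: 7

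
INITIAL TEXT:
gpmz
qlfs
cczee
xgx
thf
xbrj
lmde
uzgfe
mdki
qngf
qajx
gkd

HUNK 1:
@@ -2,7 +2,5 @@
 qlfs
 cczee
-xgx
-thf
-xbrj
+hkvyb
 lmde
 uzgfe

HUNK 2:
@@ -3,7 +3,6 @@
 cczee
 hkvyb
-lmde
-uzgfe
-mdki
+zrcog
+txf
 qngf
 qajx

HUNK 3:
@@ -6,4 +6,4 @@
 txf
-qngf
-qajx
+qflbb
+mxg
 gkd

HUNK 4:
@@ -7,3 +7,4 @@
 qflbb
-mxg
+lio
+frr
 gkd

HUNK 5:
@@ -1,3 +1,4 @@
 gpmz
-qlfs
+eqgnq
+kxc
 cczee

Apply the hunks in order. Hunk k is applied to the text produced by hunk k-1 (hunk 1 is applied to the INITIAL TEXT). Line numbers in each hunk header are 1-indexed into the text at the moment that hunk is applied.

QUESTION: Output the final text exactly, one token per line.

Hunk 1: at line 2 remove [xgx,thf,xbrj] add [hkvyb] -> 10 lines: gpmz qlfs cczee hkvyb lmde uzgfe mdki qngf qajx gkd
Hunk 2: at line 3 remove [lmde,uzgfe,mdki] add [zrcog,txf] -> 9 lines: gpmz qlfs cczee hkvyb zrcog txf qngf qajx gkd
Hunk 3: at line 6 remove [qngf,qajx] add [qflbb,mxg] -> 9 lines: gpmz qlfs cczee hkvyb zrcog txf qflbb mxg gkd
Hunk 4: at line 7 remove [mxg] add [lio,frr] -> 10 lines: gpmz qlfs cczee hkvyb zrcog txf qflbb lio frr gkd
Hunk 5: at line 1 remove [qlfs] add [eqgnq,kxc] -> 11 lines: gpmz eqgnq kxc cczee hkvyb zrcog txf qflbb lio frr gkd

Answer: gpmz
eqgnq
kxc
cczee
hkvyb
zrcog
txf
qflbb
lio
frr
gkd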